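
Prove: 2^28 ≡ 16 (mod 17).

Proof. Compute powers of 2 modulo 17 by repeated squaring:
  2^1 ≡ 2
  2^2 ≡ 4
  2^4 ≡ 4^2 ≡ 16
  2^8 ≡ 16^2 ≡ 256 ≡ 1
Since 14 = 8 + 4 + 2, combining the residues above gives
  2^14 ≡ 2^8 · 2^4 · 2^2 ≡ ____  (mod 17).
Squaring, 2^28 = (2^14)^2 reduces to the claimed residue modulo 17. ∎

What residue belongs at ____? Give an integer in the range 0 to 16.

Multiply the listed residues: 1 · 16 · 4 = 16 → 64.
Reducing modulo 17: 64 = 3·17 + 13, so 2^14 ≡ 13.

13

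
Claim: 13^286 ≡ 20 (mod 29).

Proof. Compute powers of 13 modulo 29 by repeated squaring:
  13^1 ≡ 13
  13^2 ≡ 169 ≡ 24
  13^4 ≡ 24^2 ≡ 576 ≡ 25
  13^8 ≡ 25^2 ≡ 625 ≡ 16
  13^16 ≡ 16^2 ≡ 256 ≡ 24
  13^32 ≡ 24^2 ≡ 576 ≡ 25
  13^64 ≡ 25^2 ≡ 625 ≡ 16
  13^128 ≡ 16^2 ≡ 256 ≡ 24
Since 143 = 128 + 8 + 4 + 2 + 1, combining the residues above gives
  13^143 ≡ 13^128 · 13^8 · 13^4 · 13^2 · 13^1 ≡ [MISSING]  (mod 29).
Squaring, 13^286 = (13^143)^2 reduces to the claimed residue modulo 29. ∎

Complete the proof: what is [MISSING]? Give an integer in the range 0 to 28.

22

13^128 · 13^8 · 13^4 · 13^2 · 13^1 ≡ 24 · 16 · 25 · 24 · 13 = 2995200.
2995200 mod 29 = 22, so 13^143 ≡ 22 (mod 29).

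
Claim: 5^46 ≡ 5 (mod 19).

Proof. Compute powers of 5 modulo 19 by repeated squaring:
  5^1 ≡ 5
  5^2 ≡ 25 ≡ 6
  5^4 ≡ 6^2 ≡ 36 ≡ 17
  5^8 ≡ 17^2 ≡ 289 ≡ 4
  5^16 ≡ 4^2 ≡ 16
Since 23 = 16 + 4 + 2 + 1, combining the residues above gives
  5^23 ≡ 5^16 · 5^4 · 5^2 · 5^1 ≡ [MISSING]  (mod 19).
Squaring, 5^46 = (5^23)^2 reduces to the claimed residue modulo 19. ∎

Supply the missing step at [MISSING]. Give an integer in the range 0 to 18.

Multiply the listed residues: 16 · 17 · 6 · 5 = 272 → 1632 → 8160.
Reducing modulo 19: 8160 = 429·19 + 9, so 5^23 ≡ 9.

9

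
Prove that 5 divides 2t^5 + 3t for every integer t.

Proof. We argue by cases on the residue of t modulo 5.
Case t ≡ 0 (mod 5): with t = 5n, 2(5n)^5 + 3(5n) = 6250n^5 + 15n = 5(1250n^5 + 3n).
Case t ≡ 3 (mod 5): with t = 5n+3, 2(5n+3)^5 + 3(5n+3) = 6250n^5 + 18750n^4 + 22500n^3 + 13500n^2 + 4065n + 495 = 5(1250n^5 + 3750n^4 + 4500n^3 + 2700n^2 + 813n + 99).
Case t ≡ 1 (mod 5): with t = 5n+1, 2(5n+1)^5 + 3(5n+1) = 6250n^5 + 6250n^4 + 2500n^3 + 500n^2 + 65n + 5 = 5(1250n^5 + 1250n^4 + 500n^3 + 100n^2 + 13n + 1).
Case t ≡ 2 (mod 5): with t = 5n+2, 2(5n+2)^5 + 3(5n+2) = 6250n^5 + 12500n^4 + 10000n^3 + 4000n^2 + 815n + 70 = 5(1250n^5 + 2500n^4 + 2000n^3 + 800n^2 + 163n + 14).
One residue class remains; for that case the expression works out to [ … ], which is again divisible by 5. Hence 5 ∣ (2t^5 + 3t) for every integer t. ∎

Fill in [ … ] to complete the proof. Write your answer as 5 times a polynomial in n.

Only t ≡ 4 (mod 5) is unaccounted for. Put t = 5n+4:
2(5n+4)^5 + 3(5n+4) expands to 6250n^5 + 25000n^4 + 40000n^3 + 32000n^2 + 12815n + 2060,
and factoring out 5 leaves 5(1250n^5 + 5000n^4 + 8000n^3 + 6400n^2 + 2563n + 412).

5(1250n^5 + 5000n^4 + 8000n^3 + 6400n^2 + 2563n + 412)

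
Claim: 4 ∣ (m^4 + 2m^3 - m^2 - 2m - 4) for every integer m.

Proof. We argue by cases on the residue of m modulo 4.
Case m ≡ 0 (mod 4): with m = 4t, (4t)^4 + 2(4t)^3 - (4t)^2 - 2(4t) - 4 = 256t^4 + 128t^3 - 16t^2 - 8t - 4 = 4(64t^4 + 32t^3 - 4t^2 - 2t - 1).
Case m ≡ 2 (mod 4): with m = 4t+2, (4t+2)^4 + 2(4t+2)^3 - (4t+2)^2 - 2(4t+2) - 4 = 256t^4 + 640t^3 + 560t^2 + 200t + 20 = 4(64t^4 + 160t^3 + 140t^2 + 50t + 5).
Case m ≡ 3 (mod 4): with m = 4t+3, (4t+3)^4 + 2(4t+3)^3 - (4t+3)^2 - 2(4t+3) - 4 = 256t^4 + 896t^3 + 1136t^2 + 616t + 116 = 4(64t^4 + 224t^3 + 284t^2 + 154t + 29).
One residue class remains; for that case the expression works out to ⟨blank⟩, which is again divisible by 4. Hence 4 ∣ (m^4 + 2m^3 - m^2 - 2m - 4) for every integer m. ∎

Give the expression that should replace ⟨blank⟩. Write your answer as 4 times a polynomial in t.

The residues treated are {0, 2, 3}, so the missing case is m ≡ 1 (mod 4); write m = 4t+1.
Then (4t+1)^4 + 2(4t+1)^3 - (4t+1)^2 - 2(4t+1) - 4 = 256t^4 + 384t^3 + 176t^2 + 24t - 4 = 4(64t^4 + 96t^3 + 44t^2 + 6t - 1).

4(64t^4 + 96t^3 + 44t^2 + 6t - 1)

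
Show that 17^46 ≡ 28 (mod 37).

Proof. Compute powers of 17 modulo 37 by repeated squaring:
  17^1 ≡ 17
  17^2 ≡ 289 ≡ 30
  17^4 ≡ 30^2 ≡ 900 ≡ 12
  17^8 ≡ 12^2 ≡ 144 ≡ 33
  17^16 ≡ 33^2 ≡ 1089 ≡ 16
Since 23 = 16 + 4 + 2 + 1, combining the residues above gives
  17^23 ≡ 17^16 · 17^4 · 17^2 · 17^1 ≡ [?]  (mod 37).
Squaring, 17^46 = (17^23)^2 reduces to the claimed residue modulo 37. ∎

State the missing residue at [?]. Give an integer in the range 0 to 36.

Multiply the listed residues: 16 · 12 · 30 · 17 = 192 → 5760 → 97920.
Reducing modulo 37: 97920 = 2646·37 + 18, so 17^23 ≡ 18.

18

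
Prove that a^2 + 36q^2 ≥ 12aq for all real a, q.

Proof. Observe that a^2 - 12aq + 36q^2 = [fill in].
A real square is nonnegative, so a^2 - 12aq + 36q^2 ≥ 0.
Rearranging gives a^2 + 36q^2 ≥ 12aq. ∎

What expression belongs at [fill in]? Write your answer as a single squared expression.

a^2 - 12aq + 36q^2 is a perfect-square trinomial: the outer terms are (a)^2 and (6q)^2, and the cross term is -2·a·6q.
So a^2 - 12aq + 36q^2 = (a - 6q)^2 ≥ 0.

(a - 6q)^2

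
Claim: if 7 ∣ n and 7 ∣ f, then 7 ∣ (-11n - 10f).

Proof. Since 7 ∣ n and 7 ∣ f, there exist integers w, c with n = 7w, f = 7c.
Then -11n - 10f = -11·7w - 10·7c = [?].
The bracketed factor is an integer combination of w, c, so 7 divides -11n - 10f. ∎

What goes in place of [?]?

7(-10c - 11w)

Each term has a factor of 7: -11·7w - 10·7c = 7·(-10c - 11w).
Since -10c - 11w is an integer, 7 ∣ (-11n - 10f).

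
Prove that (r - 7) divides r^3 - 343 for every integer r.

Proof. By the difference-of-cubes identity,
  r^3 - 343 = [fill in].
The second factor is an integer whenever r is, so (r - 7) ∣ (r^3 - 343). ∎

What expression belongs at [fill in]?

(r - 7)(r^2 + 7r + 49)

a^3 - b^3 = (a - b)(a^2 + ab + b^2). With a = r, b = 7:
r^3 - 343 = (r - 7)(r^2 + 7r + 49).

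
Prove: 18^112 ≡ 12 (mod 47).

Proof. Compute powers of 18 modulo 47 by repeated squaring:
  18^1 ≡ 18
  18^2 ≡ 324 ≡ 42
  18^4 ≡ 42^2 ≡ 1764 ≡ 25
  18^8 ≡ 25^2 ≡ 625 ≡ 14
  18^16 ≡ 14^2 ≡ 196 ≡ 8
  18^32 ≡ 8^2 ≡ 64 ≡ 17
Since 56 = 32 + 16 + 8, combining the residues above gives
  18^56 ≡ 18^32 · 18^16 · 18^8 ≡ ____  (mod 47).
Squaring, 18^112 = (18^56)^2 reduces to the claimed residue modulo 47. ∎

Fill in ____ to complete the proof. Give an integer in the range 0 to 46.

18^32 · 18^16 · 18^8 ≡ 17 · 8 · 14 = 1904.
1904 mod 47 = 24, so 18^56 ≡ 24 (mod 47).

24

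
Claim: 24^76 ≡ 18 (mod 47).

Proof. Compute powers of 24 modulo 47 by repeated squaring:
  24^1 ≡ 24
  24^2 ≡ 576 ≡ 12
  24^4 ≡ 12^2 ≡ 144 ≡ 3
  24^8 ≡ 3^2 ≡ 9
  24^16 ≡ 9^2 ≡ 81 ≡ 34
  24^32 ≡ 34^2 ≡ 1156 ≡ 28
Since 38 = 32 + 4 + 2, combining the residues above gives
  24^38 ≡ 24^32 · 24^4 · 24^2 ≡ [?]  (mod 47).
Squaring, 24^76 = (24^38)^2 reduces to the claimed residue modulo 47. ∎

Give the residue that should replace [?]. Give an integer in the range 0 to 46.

Multiply the listed residues: 28 · 3 · 12 = 84 → 1008.
Reducing modulo 47: 1008 = 21·47 + 21, so 24^38 ≡ 21.

21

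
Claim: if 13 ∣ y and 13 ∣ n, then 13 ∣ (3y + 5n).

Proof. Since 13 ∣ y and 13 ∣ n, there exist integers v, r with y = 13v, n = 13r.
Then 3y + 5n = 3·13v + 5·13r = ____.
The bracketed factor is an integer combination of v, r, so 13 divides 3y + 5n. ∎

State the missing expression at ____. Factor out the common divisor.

13(5r + 3v)

Pull the common 13 out of every term: 3·13v + 5·13r = 13(5r + 3v).
5r + 3v is an integer, which exhibits the divisibility.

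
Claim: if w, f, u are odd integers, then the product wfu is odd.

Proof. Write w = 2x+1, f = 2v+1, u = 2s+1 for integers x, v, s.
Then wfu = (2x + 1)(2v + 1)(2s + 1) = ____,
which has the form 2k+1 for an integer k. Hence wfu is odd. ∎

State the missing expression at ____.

2(4svx + 2sv + 2sx + s + 2vx + v + x) + 1

Expanding: (2x + 1)(2v + 1)(2s + 1) = 8svx + 4sv + 4sx + 2s + 4vx + 2v + 2x + 1.
Every term except the constant is even, so this is 2(4svx + 2sv + 2sx + s + 2vx + v + x) + 1,
and 4svx + 2sv + 2sx + s + 2vx + v + x ∈ ℤ gives the required form.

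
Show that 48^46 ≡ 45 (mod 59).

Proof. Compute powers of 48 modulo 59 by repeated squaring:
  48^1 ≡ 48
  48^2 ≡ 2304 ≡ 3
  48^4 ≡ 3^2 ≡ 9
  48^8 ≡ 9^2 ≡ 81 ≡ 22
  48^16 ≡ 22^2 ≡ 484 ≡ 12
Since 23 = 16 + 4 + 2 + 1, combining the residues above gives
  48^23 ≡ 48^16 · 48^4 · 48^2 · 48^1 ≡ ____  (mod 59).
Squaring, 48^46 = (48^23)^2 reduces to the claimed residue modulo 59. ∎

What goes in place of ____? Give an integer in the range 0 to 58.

48^16 · 48^4 · 48^2 · 48^1 ≡ 12 · 9 · 3 · 48 = 15552.
15552 mod 59 = 35, so 48^23 ≡ 35 (mod 59).

35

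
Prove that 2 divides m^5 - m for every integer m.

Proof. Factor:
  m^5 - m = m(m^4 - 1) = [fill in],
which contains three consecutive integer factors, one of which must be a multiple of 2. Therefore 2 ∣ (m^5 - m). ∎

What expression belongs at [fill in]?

(m - 1)m(m + 1)(m^2 + 1)

m^4 - 1 = (m^2 - 1)(m^2 + 1), and m^2 - 1 = (m-1)(m+1).
So m(m^4 - 1) = (m - 1)m(m + 1)(m^2 + 1).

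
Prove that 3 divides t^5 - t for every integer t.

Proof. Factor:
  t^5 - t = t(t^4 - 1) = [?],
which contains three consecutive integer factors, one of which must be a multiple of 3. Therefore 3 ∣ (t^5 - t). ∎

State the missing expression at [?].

t^4 - 1 = (t^2 - 1)(t^2 + 1), and t^2 - 1 = (t-1)(t+1).
So t(t^4 - 1) = (t - 1)t(t + 1)(t^2 + 1).

(t - 1)t(t + 1)(t^2 + 1)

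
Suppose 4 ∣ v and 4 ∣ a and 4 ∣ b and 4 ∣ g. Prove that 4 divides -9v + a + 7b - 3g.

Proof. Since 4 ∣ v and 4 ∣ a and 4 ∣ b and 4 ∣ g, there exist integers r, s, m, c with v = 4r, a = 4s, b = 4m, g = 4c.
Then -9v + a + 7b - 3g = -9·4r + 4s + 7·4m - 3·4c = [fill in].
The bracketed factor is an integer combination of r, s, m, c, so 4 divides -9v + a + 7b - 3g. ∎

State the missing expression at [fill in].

Each term has a factor of 4: -9·4r + 4s + 7·4m - 3·4c = 4·(-3c + 7m - 9r + s).
Since -3c + 7m - 9r + s is an integer, 4 ∣ (-9v + a + 7b - 3g).

4(-3c + 7m - 9r + s)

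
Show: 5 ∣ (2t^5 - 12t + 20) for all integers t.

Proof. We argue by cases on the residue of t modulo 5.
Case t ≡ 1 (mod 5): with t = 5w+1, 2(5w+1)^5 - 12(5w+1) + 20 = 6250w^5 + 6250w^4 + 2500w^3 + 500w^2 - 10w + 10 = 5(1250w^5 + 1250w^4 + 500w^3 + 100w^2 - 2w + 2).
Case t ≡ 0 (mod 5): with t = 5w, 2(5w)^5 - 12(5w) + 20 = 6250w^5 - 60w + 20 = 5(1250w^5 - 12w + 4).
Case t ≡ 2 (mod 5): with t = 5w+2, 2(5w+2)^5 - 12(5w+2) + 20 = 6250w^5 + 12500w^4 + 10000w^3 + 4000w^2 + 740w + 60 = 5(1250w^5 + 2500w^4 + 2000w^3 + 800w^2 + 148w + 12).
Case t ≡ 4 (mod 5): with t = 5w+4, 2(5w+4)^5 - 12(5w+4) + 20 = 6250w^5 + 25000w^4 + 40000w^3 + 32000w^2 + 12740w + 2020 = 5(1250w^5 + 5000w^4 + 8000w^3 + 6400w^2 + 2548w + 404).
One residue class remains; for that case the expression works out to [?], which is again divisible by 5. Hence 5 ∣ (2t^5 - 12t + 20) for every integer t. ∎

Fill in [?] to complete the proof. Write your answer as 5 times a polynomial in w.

5(1250w^5 + 3750w^4 + 4500w^3 + 2700w^2 + 798w + 94)

Only t ≡ 3 (mod 5) is unaccounted for. Put t = 5w+3:
2(5w+3)^5 - 12(5w+3) + 20 expands to 6250w^5 + 18750w^4 + 22500w^3 + 13500w^2 + 3990w + 470,
and factoring out 5 leaves 5(1250w^5 + 3750w^4 + 4500w^3 + 2700w^2 + 798w + 94).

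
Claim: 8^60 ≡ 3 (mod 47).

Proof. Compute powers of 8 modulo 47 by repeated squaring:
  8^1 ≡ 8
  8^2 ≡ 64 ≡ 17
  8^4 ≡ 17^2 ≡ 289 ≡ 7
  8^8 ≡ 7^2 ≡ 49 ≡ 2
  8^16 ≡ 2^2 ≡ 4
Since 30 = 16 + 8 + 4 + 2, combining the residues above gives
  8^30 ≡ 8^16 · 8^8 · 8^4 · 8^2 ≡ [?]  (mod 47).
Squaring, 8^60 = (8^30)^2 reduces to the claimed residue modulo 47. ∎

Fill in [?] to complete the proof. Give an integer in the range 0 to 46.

12

Multiply the listed residues: 4 · 2 · 7 · 17 = 8 → 56 → 952.
Reducing modulo 47: 952 = 20·47 + 12, so 8^30 ≡ 12.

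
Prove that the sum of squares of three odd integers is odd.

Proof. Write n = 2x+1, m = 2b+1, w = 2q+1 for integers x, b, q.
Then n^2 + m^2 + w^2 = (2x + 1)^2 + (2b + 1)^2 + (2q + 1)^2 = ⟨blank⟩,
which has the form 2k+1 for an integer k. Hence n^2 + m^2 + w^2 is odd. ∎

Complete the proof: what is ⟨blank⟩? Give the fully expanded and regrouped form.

Expanding: (2x + 1)^2 + (2b + 1)^2 + (2q + 1)^2 = 4b^2 + 4b + 4q^2 + 4q + 4x^2 + 4x + 3.
Every term except the constant is even, so this is 2(2b^2 + 2b + 2q^2 + 2q + 2x^2 + 2x + 1) + 1,
and 2b^2 + 2b + 2q^2 + 2q + 2x^2 + 2x + 1 ∈ ℤ gives the required form.

2(2b^2 + 2b + 2q^2 + 2q + 2x^2 + 2x + 1) + 1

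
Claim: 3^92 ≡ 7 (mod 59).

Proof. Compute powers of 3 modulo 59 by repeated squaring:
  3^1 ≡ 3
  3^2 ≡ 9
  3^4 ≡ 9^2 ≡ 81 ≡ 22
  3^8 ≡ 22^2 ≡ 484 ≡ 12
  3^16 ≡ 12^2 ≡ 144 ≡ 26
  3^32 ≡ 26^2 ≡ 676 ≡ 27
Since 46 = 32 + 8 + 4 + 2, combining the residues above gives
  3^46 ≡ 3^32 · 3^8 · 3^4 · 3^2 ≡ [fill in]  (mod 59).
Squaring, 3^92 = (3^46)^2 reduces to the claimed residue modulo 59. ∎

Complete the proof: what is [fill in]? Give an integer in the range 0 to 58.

19

3^32 · 3^8 · 3^4 · 3^2 ≡ 27 · 12 · 22 · 9 = 64152.
64152 mod 59 = 19, so 3^46 ≡ 19 (mod 59).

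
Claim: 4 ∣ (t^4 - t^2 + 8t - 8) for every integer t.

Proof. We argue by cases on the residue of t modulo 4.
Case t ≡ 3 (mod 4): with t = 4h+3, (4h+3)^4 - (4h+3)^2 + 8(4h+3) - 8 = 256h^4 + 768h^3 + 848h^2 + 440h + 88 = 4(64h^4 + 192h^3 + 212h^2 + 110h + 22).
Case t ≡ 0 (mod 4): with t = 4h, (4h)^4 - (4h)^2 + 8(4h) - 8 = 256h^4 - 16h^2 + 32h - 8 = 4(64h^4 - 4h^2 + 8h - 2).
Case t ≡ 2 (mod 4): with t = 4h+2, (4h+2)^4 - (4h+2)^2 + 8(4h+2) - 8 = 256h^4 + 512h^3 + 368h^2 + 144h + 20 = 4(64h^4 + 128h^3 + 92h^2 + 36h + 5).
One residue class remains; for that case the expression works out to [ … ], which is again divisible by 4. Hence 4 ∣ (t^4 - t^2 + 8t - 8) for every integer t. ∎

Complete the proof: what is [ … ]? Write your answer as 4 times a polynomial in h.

4(64h^4 + 64h^3 + 20h^2 + 10h)

The residues treated are {3, 0, 2}, so the missing case is t ≡ 1 (mod 4); write t = 4h+1.
Then (4h+1)^4 - (4h+1)^2 + 8(4h+1) - 8 = 256h^4 + 256h^3 + 80h^2 + 40h = 4(64h^4 + 64h^3 + 20h^2 + 10h).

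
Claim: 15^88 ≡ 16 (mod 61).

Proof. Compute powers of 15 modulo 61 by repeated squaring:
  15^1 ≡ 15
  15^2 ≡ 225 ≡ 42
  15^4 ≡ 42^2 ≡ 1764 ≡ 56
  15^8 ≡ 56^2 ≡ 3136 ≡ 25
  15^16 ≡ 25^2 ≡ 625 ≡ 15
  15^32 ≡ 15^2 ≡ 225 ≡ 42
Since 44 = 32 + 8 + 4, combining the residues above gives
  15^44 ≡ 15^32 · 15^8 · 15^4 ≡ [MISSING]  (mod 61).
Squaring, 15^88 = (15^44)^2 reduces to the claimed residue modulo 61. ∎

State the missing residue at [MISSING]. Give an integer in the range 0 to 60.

Multiply the listed residues: 42 · 25 · 56 = 1050 → 58800.
Reducing modulo 61: 58800 = 963·61 + 57, so 15^44 ≡ 57.

57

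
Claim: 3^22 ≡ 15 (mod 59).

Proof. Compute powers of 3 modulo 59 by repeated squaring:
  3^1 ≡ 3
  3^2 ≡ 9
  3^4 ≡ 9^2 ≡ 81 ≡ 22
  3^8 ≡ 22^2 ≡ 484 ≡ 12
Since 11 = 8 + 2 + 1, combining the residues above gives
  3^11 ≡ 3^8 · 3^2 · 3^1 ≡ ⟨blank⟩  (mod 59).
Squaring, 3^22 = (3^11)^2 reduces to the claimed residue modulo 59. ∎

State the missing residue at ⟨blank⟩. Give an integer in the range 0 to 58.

29

Multiply the listed residues: 12 · 9 · 3 = 108 → 324.
Reducing modulo 59: 324 = 5·59 + 29, so 3^11 ≡ 29.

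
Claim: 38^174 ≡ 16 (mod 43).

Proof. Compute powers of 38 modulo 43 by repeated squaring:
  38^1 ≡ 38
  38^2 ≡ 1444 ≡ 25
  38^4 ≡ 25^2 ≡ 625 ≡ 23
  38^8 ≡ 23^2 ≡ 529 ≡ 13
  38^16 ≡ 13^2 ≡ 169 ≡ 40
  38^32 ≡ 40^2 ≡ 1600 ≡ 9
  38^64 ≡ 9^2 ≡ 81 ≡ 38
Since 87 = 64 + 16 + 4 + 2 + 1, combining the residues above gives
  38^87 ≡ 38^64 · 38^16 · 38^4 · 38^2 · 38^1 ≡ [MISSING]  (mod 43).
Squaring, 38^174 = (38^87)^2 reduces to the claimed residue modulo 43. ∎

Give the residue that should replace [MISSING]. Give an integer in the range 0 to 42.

4

Multiply the listed residues: 38 · 40 · 23 · 25 · 38 = 1520 → 34960 → 874000 → 33212000.
Reducing modulo 43: 33212000 = 772372·43 + 4, so 38^87 ≡ 4.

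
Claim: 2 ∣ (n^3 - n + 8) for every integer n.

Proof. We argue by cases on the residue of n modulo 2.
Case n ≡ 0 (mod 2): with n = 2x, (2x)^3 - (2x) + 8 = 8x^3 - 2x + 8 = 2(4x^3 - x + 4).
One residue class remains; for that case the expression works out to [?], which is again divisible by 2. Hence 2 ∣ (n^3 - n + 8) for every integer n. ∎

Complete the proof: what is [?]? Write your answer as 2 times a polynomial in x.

The residues treated are {0}, so the missing case is n ≡ 1 (mod 2); write n = 2x+1.
Then (2x+1)^3 - (2x+1) + 8 = 8x^3 + 12x^2 + 4x + 8 = 2(4x^3 + 6x^2 + 2x + 4).

2(4x^3 + 6x^2 + 2x + 4)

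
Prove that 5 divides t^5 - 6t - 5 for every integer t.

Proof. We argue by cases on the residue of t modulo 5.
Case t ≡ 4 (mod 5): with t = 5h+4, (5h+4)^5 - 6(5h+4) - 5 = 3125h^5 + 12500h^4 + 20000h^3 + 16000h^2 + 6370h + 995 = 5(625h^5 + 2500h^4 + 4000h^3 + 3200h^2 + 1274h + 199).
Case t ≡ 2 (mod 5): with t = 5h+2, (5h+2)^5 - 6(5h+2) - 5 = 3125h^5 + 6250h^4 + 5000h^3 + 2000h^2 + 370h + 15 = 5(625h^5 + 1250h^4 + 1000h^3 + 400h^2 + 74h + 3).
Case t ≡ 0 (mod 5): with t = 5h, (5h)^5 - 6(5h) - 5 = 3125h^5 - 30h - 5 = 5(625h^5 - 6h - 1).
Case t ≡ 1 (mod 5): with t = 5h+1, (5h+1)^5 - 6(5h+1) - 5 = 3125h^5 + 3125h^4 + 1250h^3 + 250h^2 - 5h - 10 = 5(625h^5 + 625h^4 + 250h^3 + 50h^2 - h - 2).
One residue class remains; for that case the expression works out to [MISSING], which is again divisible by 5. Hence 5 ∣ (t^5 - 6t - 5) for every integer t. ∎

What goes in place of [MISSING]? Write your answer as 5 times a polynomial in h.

Only t ≡ 3 (mod 5) is unaccounted for. Put t = 5h+3:
(5h+3)^5 - 6(5h+3) - 5 expands to 3125h^5 + 9375h^4 + 11250h^3 + 6750h^2 + 1995h + 220,
and factoring out 5 leaves 5(625h^5 + 1875h^4 + 2250h^3 + 1350h^2 + 399h + 44).

5(625h^5 + 1875h^4 + 2250h^3 + 1350h^2 + 399h + 44)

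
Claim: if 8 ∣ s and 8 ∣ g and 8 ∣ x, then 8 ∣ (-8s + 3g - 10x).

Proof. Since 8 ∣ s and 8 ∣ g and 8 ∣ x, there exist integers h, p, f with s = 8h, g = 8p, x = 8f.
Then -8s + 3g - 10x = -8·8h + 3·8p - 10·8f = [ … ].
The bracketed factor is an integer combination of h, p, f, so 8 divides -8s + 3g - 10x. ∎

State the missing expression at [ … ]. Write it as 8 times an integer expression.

Each term has a factor of 8: -8·8h + 3·8p - 10·8f = 8·(-10f - 8h + 3p).
Since -10f - 8h + 3p is an integer, 8 ∣ (-8s + 3g - 10x).

8(-10f - 8h + 3p)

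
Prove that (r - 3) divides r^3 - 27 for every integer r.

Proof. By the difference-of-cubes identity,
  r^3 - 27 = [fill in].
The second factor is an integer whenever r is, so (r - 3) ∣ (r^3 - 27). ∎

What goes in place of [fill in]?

Polynomial division of r^3 - 27 by r - 3 leaves remainder 0 and quotient r^2 + 3r + 9.
Hence r^3 - 27 = (r - 3)(r^2 + 3r + 9).

(r - 3)(r^2 + 3r + 9)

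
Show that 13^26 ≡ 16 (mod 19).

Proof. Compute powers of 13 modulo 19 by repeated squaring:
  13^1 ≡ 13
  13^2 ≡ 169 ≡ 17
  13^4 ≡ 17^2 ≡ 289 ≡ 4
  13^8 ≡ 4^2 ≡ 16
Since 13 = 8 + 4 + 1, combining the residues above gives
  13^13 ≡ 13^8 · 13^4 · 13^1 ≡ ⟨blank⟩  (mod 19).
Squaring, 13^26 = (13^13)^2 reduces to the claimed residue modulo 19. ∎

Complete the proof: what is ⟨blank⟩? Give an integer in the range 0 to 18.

15

Multiply the listed residues: 16 · 4 · 13 = 64 → 832.
Reducing modulo 19: 832 = 43·19 + 15, so 13^13 ≡ 15.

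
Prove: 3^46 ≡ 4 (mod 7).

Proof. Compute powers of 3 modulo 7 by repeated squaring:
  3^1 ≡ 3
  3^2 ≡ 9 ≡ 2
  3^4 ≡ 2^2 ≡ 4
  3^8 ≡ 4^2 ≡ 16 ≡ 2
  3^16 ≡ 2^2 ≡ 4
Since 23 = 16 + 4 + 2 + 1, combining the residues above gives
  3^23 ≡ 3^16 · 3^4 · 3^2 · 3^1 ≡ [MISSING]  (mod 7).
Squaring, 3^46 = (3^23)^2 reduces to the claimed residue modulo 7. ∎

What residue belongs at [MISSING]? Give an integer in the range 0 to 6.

5

Multiply the listed residues: 4 · 4 · 2 · 3 = 16 → 32 → 96.
Reducing modulo 7: 96 = 13·7 + 5, so 3^23 ≡ 5.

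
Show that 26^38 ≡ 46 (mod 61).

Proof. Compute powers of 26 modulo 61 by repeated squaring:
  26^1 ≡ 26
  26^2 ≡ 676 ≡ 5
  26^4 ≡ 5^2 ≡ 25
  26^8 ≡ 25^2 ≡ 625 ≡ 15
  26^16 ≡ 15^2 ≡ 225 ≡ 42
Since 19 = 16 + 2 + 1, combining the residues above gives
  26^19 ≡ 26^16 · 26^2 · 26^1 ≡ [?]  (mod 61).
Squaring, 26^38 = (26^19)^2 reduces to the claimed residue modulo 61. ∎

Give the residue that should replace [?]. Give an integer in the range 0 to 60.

Multiply the listed residues: 42 · 5 · 26 = 210 → 5460.
Reducing modulo 61: 5460 = 89·61 + 31, so 26^19 ≡ 31.

31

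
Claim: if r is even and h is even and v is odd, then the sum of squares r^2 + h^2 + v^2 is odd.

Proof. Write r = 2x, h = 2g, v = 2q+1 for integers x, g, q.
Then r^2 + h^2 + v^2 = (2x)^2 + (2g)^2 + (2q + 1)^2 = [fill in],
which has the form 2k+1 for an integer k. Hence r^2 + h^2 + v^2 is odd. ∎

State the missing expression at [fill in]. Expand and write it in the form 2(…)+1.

2(2g^2 + 2q^2 + 2q + 2x^2) + 1

Expanding: (2x)^2 + (2g)^2 + (2q + 1)^2 = 4g^2 + 4q^2 + 4q + 4x^2 + 1.
Every term except the constant is even, so this is 2(2g^2 + 2q^2 + 2q + 2x^2) + 1,
and 2g^2 + 2q^2 + 2q + 2x^2 ∈ ℤ gives the required form.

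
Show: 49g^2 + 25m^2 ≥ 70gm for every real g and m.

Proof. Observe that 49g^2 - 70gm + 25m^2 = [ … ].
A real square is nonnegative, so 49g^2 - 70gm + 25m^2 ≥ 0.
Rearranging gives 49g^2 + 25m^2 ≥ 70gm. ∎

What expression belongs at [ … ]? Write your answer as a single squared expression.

(7g - 5m)^2

The leading and trailing coefficients are 7^2 and 5^2, and 70 = 2·7·5, so the trinomial is (7g - 5m)^2.
Hence 49g^2 - 70gm + 25m^2 ≥ 0.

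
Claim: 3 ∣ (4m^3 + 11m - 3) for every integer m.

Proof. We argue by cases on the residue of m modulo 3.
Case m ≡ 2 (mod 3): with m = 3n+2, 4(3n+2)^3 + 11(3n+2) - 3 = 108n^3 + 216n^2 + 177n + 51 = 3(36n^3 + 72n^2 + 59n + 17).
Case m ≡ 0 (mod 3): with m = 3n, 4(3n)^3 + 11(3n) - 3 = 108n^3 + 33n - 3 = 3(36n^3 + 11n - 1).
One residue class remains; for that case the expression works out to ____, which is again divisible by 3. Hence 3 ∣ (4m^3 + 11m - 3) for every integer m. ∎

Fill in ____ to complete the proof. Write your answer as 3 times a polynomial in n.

3(36n^3 + 36n^2 + 23n + 4)

The residues treated are {2, 0}, so the missing case is m ≡ 1 (mod 3); write m = 3n+1.
Then 4(3n+1)^3 + 11(3n+1) - 3 = 108n^3 + 108n^2 + 69n + 12 = 3(36n^3 + 36n^2 + 23n + 4).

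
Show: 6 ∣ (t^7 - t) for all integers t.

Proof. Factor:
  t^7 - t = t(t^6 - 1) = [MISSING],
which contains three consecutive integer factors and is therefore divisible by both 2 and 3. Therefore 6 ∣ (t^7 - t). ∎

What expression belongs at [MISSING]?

t^6 - 1 = (t^2 - 1)(t^4 + t^2 + 1), and t^2 - 1 = (t-1)(t+1).
So t(t^6 - 1) = (t - 1)t(t + 1)(t^4 + t^2 + 1).

(t - 1)t(t + 1)(t^4 + t^2 + 1)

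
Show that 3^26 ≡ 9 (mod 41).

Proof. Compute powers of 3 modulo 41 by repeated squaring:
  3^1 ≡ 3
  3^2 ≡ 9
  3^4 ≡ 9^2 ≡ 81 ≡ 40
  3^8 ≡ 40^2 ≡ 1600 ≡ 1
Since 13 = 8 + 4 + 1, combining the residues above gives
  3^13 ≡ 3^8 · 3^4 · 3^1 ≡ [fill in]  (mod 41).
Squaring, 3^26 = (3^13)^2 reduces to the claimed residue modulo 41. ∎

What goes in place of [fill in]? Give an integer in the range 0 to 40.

3^8 · 3^4 · 3^1 ≡ 1 · 40 · 3 = 120.
120 mod 41 = 38, so 3^13 ≡ 38 (mod 41).

38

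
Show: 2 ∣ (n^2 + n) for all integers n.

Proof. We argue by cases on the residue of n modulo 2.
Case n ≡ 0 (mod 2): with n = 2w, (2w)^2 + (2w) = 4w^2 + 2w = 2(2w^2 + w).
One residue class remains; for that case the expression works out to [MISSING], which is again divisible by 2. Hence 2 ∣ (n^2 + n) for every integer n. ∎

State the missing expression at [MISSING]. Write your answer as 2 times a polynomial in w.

2(2w^2 + 3w + 1)

Only n ≡ 1 (mod 2) is unaccounted for. Put n = 2w+1:
(2w+1)^2 + (2w+1) expands to 4w^2 + 6w + 2,
and factoring out 2 leaves 2(2w^2 + 3w + 1).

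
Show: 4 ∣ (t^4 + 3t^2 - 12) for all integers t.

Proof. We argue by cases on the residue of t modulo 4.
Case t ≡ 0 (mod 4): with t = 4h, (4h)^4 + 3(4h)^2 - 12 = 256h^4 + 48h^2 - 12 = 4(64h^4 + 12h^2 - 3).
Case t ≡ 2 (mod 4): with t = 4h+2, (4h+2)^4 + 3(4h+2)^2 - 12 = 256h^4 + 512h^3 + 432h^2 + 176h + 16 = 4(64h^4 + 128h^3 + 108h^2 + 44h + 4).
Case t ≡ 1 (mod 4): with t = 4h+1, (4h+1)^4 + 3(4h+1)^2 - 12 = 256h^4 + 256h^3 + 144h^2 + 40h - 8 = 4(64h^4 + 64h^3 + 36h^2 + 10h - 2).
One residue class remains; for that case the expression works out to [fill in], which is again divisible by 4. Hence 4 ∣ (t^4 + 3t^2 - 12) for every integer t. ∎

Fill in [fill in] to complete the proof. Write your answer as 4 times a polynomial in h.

Only t ≡ 3 (mod 4) is unaccounted for. Put t = 4h+3:
(4h+3)^4 + 3(4h+3)^2 - 12 expands to 256h^4 + 768h^3 + 912h^2 + 504h + 96,
and factoring out 4 leaves 4(64h^4 + 192h^3 + 228h^2 + 126h + 24).

4(64h^4 + 192h^3 + 228h^2 + 126h + 24)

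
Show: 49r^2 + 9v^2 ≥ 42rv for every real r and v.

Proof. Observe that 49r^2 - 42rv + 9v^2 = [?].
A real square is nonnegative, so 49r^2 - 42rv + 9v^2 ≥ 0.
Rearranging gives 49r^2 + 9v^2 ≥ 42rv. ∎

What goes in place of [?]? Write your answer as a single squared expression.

49r^2 - 42rv + 9v^2 is a perfect-square trinomial: the outer terms are (7r)^2 and (3v)^2, and the cross term is -2·7r·3v.
So 49r^2 - 42rv + 9v^2 = (7r - 3v)^2 ≥ 0.

(7r - 3v)^2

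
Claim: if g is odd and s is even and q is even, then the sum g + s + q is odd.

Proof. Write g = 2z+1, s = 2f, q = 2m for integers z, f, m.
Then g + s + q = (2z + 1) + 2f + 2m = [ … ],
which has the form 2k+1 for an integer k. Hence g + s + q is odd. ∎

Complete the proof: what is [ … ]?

(2z + 1) + 2f + 2m = 2f + 2m + 2z + 1
= 2(f + m + z) + 1.
Since f + m + z is an integer, the sum is of the form 2k+1 for an integer k.

2(f + m + z) + 1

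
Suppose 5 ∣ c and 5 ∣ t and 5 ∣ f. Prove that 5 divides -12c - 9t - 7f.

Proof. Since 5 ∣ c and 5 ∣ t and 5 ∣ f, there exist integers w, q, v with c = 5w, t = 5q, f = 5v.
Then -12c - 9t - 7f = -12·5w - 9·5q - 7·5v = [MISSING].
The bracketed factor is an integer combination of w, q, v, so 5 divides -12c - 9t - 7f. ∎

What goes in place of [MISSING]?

Each term has a factor of 5: -12·5w - 9·5q - 7·5v = 5·(-9q - 7v - 12w).
Since -9q - 7v - 12w is an integer, 5 ∣ (-12c - 9t - 7f).

5(-9q - 7v - 12w)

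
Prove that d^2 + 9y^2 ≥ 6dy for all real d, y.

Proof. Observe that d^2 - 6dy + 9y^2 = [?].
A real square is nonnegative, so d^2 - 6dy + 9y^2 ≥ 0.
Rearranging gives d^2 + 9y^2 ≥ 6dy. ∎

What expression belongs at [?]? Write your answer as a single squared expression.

d^2 - 6dy + 9y^2 is a perfect-square trinomial: the outer terms are (d)^2 and (3y)^2, and the cross term is -2·d·3y.
So d^2 - 6dy + 9y^2 = (d - 3y)^2 ≥ 0.

(d - 3y)^2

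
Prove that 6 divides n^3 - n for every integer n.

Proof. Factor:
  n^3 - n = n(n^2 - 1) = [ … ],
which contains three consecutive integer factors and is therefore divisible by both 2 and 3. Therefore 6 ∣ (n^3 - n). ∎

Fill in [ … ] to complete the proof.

(n - 1)n(n + 1)

n(n^2 - 1) = n(n - 1)(n + 1) = (n - 1)n(n + 1).
These three factors are consecutive integers, so their product is divisible by 6.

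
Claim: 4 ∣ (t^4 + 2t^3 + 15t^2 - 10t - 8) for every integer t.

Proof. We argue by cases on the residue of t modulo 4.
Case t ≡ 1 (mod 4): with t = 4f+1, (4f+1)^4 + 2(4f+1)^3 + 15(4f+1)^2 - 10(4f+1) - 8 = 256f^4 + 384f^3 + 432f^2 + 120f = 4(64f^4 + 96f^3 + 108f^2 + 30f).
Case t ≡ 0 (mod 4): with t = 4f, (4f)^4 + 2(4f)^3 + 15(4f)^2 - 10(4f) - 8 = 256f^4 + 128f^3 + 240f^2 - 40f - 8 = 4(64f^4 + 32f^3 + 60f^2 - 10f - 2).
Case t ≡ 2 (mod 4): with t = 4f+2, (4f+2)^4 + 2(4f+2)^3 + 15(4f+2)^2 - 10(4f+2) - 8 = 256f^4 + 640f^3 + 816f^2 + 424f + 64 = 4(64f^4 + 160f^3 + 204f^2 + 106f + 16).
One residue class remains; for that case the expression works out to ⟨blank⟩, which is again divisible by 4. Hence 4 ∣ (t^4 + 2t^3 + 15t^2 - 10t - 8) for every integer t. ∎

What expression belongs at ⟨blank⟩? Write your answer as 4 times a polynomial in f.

Only t ≡ 3 (mod 4) is unaccounted for. Put t = 4f+3:
(4f+3)^4 + 2(4f+3)^3 + 15(4f+3)^2 - 10(4f+3) - 8 expands to 256f^4 + 896f^3 + 1392f^2 + 968f + 232,
and factoring out 4 leaves 4(64f^4 + 224f^3 + 348f^2 + 242f + 58).

4(64f^4 + 224f^3 + 348f^2 + 242f + 58)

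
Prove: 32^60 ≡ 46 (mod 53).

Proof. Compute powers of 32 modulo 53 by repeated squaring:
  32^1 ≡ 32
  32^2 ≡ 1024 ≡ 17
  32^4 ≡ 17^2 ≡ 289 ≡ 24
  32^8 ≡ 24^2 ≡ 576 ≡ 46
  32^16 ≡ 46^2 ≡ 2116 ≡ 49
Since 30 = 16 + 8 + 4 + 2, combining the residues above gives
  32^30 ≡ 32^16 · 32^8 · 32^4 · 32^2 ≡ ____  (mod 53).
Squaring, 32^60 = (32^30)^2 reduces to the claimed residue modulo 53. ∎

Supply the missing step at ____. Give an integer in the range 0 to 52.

Multiply the listed residues: 49 · 46 · 24 · 17 = 2254 → 54096 → 919632.
Reducing modulo 53: 919632 = 17351·53 + 29, so 32^30 ≡ 29.

29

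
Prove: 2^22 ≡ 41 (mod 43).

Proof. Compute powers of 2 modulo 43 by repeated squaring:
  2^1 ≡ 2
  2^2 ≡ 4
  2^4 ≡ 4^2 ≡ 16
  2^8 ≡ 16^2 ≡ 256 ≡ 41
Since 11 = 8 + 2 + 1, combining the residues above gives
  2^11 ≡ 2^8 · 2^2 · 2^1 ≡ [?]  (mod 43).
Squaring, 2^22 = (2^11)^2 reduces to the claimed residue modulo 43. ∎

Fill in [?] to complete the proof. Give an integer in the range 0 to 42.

2^8 · 2^2 · 2^1 ≡ 41 · 4 · 2 = 328.
328 mod 43 = 27, so 2^11 ≡ 27 (mod 43).

27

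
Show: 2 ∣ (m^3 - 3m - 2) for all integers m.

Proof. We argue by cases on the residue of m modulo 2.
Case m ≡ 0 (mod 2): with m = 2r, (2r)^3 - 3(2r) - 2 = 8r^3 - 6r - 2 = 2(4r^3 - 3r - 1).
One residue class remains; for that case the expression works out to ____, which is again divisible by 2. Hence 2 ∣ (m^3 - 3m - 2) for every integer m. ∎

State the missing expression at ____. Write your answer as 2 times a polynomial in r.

The residues treated are {0}, so the missing case is m ≡ 1 (mod 2); write m = 2r+1.
Then (2r+1)^3 - 3(2r+1) - 2 = 8r^3 + 12r^2 - 4 = 2(4r^3 + 6r^2 - 2).

2(4r^3 + 6r^2 - 2)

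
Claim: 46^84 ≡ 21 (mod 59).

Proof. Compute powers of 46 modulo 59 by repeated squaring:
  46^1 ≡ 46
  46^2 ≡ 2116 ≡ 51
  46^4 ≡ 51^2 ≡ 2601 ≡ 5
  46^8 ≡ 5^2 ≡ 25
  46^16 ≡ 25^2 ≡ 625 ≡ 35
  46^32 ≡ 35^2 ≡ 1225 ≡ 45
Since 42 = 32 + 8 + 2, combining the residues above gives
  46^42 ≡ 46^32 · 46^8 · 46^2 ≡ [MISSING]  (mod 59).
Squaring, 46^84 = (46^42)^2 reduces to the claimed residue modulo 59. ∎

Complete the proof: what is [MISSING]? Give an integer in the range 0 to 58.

Multiply the listed residues: 45 · 25 · 51 = 1125 → 57375.
Reducing modulo 59: 57375 = 972·59 + 27, so 46^42 ≡ 27.

27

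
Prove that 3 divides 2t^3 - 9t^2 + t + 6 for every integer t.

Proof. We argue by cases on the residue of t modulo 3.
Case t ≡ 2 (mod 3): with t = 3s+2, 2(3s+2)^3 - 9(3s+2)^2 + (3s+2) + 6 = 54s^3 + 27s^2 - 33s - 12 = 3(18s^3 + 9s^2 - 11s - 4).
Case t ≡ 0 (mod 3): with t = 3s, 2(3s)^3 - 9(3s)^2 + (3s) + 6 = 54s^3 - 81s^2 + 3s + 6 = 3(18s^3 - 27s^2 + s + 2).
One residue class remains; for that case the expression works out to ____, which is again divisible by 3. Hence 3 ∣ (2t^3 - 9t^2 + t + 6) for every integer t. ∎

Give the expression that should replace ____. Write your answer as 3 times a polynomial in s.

Only t ≡ 1 (mod 3) is unaccounted for. Put t = 3s+1:
2(3s+1)^3 - 9(3s+1)^2 + (3s+1) + 6 expands to 54s^3 - 27s^2 - 33s,
and factoring out 3 leaves 3(18s^3 - 9s^2 - 11s).

3(18s^3 - 9s^2 - 11s)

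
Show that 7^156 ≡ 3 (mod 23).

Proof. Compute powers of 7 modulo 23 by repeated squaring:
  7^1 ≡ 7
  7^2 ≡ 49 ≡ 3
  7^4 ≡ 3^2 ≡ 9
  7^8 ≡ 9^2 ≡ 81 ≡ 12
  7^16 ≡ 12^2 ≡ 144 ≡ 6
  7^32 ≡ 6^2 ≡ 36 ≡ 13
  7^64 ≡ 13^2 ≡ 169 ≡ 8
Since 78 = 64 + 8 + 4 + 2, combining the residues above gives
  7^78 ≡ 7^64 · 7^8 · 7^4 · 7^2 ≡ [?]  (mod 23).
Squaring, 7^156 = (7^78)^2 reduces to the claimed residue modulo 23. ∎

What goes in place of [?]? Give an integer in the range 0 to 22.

16

7^64 · 7^8 · 7^4 · 7^2 ≡ 8 · 12 · 9 · 3 = 2592.
2592 mod 23 = 16, so 7^78 ≡ 16 (mod 23).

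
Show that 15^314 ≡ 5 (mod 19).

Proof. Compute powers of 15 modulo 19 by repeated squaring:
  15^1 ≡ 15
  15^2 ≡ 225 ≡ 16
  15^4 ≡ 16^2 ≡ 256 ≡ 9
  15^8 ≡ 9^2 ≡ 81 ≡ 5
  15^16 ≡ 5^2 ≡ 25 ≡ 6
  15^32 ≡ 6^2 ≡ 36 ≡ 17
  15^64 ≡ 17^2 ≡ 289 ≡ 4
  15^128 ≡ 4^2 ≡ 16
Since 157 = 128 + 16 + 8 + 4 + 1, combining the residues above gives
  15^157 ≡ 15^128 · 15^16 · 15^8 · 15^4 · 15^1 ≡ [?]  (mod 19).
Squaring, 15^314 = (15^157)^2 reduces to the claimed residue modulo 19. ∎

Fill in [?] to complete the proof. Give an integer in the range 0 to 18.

10

Multiply the listed residues: 16 · 6 · 5 · 9 · 15 = 96 → 480 → 4320 → 64800.
Reducing modulo 19: 64800 = 3410·19 + 10, so 15^157 ≡ 10.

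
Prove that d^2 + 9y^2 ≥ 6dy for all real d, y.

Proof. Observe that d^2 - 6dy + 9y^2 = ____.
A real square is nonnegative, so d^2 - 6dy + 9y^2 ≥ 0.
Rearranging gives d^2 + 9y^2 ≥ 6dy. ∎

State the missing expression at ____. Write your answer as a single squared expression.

(d - 3y)^2

The leading and trailing coefficients are 1^2 and 3^2, and 6 = 2·1·3, so the trinomial is (d - 3y)^2.
Hence d^2 - 6dy + 9y^2 ≥ 0.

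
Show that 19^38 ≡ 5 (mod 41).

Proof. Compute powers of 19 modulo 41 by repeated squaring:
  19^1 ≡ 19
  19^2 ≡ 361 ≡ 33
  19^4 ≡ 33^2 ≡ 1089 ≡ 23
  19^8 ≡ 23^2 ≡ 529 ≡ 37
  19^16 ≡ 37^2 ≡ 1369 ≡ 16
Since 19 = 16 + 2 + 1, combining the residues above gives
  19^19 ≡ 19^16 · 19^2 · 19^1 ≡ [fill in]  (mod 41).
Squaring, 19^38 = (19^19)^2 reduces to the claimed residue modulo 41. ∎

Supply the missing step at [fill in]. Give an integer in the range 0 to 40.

19^16 · 19^2 · 19^1 ≡ 16 · 33 · 19 = 10032.
10032 mod 41 = 28, so 19^19 ≡ 28 (mod 41).

28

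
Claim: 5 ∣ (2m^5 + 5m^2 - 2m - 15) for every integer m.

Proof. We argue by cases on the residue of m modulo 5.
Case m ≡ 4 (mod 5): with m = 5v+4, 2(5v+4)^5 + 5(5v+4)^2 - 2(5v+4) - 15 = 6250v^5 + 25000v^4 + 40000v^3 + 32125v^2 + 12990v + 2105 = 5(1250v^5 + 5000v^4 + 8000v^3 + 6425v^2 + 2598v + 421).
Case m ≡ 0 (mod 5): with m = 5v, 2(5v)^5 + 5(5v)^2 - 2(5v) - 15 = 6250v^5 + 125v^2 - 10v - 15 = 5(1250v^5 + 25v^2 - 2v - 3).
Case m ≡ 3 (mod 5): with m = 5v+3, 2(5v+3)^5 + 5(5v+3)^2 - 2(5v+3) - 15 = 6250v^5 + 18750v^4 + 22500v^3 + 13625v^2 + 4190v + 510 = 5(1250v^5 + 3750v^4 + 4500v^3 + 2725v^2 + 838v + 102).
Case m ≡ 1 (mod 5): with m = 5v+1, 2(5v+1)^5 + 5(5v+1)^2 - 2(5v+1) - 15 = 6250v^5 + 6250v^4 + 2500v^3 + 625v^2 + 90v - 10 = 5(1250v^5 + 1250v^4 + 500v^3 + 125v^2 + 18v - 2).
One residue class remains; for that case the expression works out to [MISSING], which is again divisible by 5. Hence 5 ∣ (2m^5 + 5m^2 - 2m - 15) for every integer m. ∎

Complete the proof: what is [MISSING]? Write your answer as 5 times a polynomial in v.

5(1250v^5 + 2500v^4 + 2000v^3 + 825v^2 + 178v + 13)

The residues treated are {4, 0, 3, 1}, so the missing case is m ≡ 2 (mod 5); write m = 5v+2.
Then 2(5v+2)^5 + 5(5v+2)^2 - 2(5v+2) - 15 = 6250v^5 + 12500v^4 + 10000v^3 + 4125v^2 + 890v + 65 = 5(1250v^5 + 2500v^4 + 2000v^3 + 825v^2 + 178v + 13).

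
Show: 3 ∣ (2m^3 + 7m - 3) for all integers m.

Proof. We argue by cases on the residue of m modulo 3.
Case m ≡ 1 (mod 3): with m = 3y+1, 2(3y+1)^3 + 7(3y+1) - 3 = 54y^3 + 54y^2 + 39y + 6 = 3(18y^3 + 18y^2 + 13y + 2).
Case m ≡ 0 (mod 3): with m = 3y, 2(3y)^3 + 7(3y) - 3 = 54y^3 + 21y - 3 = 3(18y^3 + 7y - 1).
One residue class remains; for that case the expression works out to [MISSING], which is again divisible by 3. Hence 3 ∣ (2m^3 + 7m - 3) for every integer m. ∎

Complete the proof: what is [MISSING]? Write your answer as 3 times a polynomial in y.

Only m ≡ 2 (mod 3) is unaccounted for. Put m = 3y+2:
2(3y+2)^3 + 7(3y+2) - 3 expands to 54y^3 + 108y^2 + 93y + 27,
and factoring out 3 leaves 3(18y^3 + 36y^2 + 31y + 9).

3(18y^3 + 36y^2 + 31y + 9)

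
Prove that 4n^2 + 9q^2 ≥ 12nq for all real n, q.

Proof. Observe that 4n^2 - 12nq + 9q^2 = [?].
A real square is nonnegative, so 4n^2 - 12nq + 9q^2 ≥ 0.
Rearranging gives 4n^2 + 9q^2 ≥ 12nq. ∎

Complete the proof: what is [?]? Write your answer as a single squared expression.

(2n - 3q)^2

The leading and trailing coefficients are 2^2 and 3^2, and 12 = 2·2·3, so the trinomial is (2n - 3q)^2.
Hence 4n^2 - 12nq + 9q^2 ≥ 0.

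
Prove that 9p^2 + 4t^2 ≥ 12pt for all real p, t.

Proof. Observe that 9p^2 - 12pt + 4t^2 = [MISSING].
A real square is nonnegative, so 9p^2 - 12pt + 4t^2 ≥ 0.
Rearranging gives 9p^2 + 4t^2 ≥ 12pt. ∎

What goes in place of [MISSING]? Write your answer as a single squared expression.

(3p - 2t)^2

9p^2 - 12pt + 4t^2 is a perfect-square trinomial: the outer terms are (3p)^2 and (2t)^2, and the cross term is -2·3p·2t.
So 9p^2 - 12pt + 4t^2 = (3p - 2t)^2 ≥ 0.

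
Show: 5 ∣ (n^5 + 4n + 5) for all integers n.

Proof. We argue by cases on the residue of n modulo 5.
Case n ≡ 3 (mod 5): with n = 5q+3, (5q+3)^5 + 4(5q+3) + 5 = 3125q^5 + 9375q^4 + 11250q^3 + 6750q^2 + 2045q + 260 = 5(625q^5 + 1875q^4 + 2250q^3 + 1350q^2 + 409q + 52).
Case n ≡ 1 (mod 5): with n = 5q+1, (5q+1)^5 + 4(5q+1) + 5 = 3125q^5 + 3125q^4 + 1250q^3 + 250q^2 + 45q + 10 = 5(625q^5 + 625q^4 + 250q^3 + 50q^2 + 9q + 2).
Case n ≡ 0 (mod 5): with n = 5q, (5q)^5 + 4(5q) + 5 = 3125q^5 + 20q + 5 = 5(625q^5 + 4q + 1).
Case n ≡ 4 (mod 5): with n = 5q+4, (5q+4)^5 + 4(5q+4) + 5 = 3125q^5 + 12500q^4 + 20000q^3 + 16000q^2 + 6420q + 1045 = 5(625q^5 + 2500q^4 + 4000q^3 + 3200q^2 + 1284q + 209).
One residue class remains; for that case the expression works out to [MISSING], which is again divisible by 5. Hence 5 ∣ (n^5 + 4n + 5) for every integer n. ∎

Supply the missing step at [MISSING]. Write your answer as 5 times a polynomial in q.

The residues treated are {3, 1, 0, 4}, so the missing case is n ≡ 2 (mod 5); write n = 5q+2.
Then (5q+2)^5 + 4(5q+2) + 5 = 3125q^5 + 6250q^4 + 5000q^3 + 2000q^2 + 420q + 45 = 5(625q^5 + 1250q^4 + 1000q^3 + 400q^2 + 84q + 9).

5(625q^5 + 1250q^4 + 1000q^3 + 400q^2 + 84q + 9)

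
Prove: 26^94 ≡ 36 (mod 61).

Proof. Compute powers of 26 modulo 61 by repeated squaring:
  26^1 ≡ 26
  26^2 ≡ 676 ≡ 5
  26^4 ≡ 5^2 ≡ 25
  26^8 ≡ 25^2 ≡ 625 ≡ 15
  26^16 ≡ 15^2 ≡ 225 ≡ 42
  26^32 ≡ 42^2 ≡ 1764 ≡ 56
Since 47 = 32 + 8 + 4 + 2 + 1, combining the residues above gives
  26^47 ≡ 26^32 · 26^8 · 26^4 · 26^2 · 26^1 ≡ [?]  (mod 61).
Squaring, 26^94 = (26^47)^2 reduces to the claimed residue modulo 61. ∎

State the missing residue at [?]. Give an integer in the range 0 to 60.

Multiply the listed residues: 56 · 15 · 25 · 5 · 26 = 840 → 21000 → 105000 → 2730000.
Reducing modulo 61: 2730000 = 44754·61 + 6, so 26^47 ≡ 6.

6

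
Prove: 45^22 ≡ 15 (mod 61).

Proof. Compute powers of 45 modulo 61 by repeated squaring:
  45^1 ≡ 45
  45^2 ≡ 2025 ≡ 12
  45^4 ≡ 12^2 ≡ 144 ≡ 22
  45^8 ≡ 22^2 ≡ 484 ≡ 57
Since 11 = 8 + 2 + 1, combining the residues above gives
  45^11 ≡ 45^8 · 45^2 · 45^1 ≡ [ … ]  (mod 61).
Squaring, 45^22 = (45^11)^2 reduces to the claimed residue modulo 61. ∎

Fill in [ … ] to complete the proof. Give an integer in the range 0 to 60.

45^8 · 45^2 · 45^1 ≡ 57 · 12 · 45 = 30780.
30780 mod 61 = 36, so 45^11 ≡ 36 (mod 61).

36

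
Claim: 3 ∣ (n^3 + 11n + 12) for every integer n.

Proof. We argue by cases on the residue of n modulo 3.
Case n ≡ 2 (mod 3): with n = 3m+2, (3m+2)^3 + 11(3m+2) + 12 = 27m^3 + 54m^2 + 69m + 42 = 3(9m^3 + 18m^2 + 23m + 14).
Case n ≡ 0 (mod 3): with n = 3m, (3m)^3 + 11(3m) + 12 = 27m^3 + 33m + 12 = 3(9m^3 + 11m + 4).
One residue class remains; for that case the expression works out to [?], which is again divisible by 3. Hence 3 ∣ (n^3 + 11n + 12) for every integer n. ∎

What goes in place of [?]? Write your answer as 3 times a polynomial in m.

3(9m^3 + 9m^2 + 14m + 8)

Only n ≡ 1 (mod 3) is unaccounted for. Put n = 3m+1:
(3m+1)^3 + 11(3m+1) + 12 expands to 27m^3 + 27m^2 + 42m + 24,
and factoring out 3 leaves 3(9m^3 + 9m^2 + 14m + 8).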